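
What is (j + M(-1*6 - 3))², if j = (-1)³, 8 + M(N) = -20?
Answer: 841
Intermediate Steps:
M(N) = -28 (M(N) = -8 - 20 = -28)
j = -1
(j + M(-1*6 - 3))² = (-1 - 28)² = (-29)² = 841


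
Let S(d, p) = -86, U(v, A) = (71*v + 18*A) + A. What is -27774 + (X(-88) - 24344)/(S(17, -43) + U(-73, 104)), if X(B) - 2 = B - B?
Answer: -91435440/3293 ≈ -27767.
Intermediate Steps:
U(v, A) = 19*A + 71*v (U(v, A) = (18*A + 71*v) + A = 19*A + 71*v)
X(B) = 2 (X(B) = 2 + (B - B) = 2 + 0 = 2)
-27774 + (X(-88) - 24344)/(S(17, -43) + U(-73, 104)) = -27774 + (2 - 24344)/(-86 + (19*104 + 71*(-73))) = -27774 - 24342/(-86 + (1976 - 5183)) = -27774 - 24342/(-86 - 3207) = -27774 - 24342/(-3293) = -27774 - 24342*(-1/3293) = -27774 + 24342/3293 = -91435440/3293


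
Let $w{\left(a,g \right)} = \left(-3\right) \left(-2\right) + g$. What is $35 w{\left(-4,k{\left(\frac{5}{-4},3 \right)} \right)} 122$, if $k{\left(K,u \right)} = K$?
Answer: $\frac{40565}{2} \approx 20283.0$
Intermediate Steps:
$w{\left(a,g \right)} = 6 + g$
$35 w{\left(-4,k{\left(\frac{5}{-4},3 \right)} \right)} 122 = 35 \left(6 + \frac{5}{-4}\right) 122 = 35 \left(6 + 5 \left(- \frac{1}{4}\right)\right) 122 = 35 \left(6 - \frac{5}{4}\right) 122 = 35 \cdot \frac{19}{4} \cdot 122 = \frac{665}{4} \cdot 122 = \frac{40565}{2}$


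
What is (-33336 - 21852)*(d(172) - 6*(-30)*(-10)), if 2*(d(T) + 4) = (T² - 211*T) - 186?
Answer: 289792188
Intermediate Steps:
d(T) = -97 + T²/2 - 211*T/2 (d(T) = -4 + ((T² - 211*T) - 186)/2 = -4 + (-186 + T² - 211*T)/2 = -4 + (-93 + T²/2 - 211*T/2) = -97 + T²/2 - 211*T/2)
(-33336 - 21852)*(d(172) - 6*(-30)*(-10)) = (-33336 - 21852)*((-97 + (½)*172² - 211/2*172) - 6*(-30)*(-10)) = -55188*((-97 + (½)*29584 - 18146) + 180*(-10)) = -55188*((-97 + 14792 - 18146) - 1800) = -55188*(-3451 - 1800) = -55188*(-5251) = 289792188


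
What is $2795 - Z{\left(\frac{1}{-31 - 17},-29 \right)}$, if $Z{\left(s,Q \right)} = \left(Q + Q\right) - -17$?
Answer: $2836$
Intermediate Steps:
$Z{\left(s,Q \right)} = 17 + 2 Q$ ($Z{\left(s,Q \right)} = 2 Q + 17 = 17 + 2 Q$)
$2795 - Z{\left(\frac{1}{-31 - 17},-29 \right)} = 2795 - \left(17 + 2 \left(-29\right)\right) = 2795 - \left(17 - 58\right) = 2795 - -41 = 2795 + 41 = 2836$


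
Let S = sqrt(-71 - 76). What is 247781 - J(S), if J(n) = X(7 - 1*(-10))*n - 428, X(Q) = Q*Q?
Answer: 248209 - 2023*I*sqrt(3) ≈ 2.4821e+5 - 3503.9*I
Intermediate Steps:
S = 7*I*sqrt(3) (S = sqrt(-147) = 7*I*sqrt(3) ≈ 12.124*I)
X(Q) = Q**2
J(n) = -428 + 289*n (J(n) = (7 - 1*(-10))**2*n - 428 = (7 + 10)**2*n - 428 = 17**2*n - 428 = 289*n - 428 = -428 + 289*n)
247781 - J(S) = 247781 - (-428 + 289*(7*I*sqrt(3))) = 247781 - (-428 + 2023*I*sqrt(3)) = 247781 + (428 - 2023*I*sqrt(3)) = 248209 - 2023*I*sqrt(3)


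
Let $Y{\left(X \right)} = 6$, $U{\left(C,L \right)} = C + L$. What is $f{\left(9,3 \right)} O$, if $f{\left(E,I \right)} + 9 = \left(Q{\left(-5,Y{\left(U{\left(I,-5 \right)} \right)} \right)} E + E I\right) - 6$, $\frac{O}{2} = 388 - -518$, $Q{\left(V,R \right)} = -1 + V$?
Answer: $-76104$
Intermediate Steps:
$O = 1812$ ($O = 2 \left(388 - -518\right) = 2 \left(388 + 518\right) = 2 \cdot 906 = 1812$)
$f{\left(E,I \right)} = -15 - 6 E + E I$ ($f{\left(E,I \right)} = -9 - \left(6 - E I - \left(-1 - 5\right) E\right) = -9 - \left(6 + 6 E - E I\right) = -15 - 6 E + E I$)
$f{\left(9,3 \right)} O = \left(-15 - 54 + 9 \cdot 3\right) 1812 = \left(-15 - 54 + 27\right) 1812 = \left(-42\right) 1812 = -76104$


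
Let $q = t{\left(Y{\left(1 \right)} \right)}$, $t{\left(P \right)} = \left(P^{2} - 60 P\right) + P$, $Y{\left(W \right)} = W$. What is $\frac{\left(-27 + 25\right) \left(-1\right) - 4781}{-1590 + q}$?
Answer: $\frac{4779}{1648} \approx 2.8999$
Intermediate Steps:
$t{\left(P \right)} = P^{2} - 59 P$
$q = -58$ ($q = 1 \left(-59 + 1\right) = 1 \left(-58\right) = -58$)
$\frac{\left(-27 + 25\right) \left(-1\right) - 4781}{-1590 + q} = \frac{\left(-27 + 25\right) \left(-1\right) - 4781}{-1590 - 58} = \frac{\left(-2\right) \left(-1\right) - 4781}{-1648} = \left(2 - 4781\right) \left(- \frac{1}{1648}\right) = \left(-4779\right) \left(- \frac{1}{1648}\right) = \frac{4779}{1648}$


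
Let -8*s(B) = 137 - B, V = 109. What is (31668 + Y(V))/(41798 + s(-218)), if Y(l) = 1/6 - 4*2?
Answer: 759844/1002087 ≈ 0.75826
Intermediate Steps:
Y(l) = -47/6 (Y(l) = 1/6 - 8 = -47/6)
s(B) = -137/8 + B/8 (s(B) = -(137 - B)/8 = -137/8 + B/8)
(31668 + Y(V))/(41798 + s(-218)) = (31668 - 47/6)/(41798 + (-137/8 + (1/8)*(-218))) = 189961/(6*(41798 + (-137/8 - 109/4))) = 189961/(6*(41798 - 355/8)) = 189961/(6*(334029/8)) = (189961/6)*(8/334029) = 759844/1002087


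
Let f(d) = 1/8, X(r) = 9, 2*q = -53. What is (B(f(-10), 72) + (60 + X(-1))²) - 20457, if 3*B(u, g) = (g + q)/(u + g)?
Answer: -27169412/1731 ≈ -15696.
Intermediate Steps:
q = -53/2 (q = (½)*(-53) = -53/2 ≈ -26.500)
f(d) = ⅛
B(u, g) = (-53/2 + g)/(3*(g + u)) (B(u, g) = ((g - 53/2)/(u + g))/3 = ((-53/2 + g)/(g + u))/3 = (-53/2 + g)/(3*(g + u)))
(B(f(-10), 72) + (60 + X(-1))²) - 20457 = ((-53/6 + (⅓)*72)/(72 + ⅛) + (60 + 9)²) - 20457 = ((-53/6 + 24)/(577/8) + 69²) - 20457 = ((8/577)*(91/6) + 4761) - 20457 = (364/1731 + 4761) - 20457 = 8241655/1731 - 20457 = -27169412/1731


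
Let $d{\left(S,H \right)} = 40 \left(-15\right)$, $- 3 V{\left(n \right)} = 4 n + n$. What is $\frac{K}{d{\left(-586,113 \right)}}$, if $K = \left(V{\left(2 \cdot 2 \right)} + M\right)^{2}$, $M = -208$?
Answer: $- \frac{51842}{675} \approx -76.803$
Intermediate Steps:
$V{\left(n \right)} = - \frac{5 n}{3}$ ($V{\left(n \right)} = - \frac{4 n + n}{3} = - \frac{5 n}{3}$)
$d{\left(S,H \right)} = -600$
$K = \frac{414736}{9}$ ($K = \left(- \frac{5 \cdot 2 \cdot 2}{3} - 208\right)^{2} = \left(\left(- \frac{5}{3}\right) 4 - 208\right)^{2} = \left(- \frac{20}{3} - 208\right)^{2} = \left(- \frac{644}{3}\right)^{2} = \frac{414736}{9} \approx 46082.0$)
$\frac{K}{d{\left(-586,113 \right)}} = \frac{414736}{9 \left(-600\right)} = \frac{414736}{9} \left(- \frac{1}{600}\right) = - \frac{51842}{675}$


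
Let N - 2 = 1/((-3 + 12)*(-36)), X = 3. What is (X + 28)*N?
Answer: 20057/324 ≈ 61.904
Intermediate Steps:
N = 647/324 (N = 2 + 1/((-3 + 12)*(-36)) = 2 - 1/36/9 = 2 + (⅑)*(-1/36) = 2 - 1/324 = 647/324 ≈ 1.9969)
(X + 28)*N = (3 + 28)*(647/324) = 31*(647/324) = 20057/324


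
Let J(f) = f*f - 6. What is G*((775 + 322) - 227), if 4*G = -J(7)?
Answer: -18705/2 ≈ -9352.5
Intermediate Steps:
J(f) = -6 + f**2 (J(f) = f**2 - 6 = -6 + f**2)
G = -43/4 (G = (-(-6 + 7**2))/4 = (-(-6 + 49))/4 = (-1*43)/4 = (1/4)*(-43) = -43/4 ≈ -10.750)
G*((775 + 322) - 227) = -43*((775 + 322) - 227)/4 = -43*(1097 - 227)/4 = -43/4*870 = -18705/2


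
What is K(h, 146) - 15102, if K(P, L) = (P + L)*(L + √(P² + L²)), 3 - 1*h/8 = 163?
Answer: -180666 - 2268*√414929 ≈ -1.6416e+6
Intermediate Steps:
h = -1280 (h = 24 - 8*163 = 24 - 1304 = -1280)
K(P, L) = (L + P)*(L + √(L² + P²))
K(h, 146) - 15102 = (146² + 146*(-1280) + 146*√(146² + (-1280)²) - 1280*√(146² + (-1280)²)) - 15102 = (21316 - 186880 + 146*√(21316 + 1638400) - 1280*√(21316 + 1638400)) - 15102 = (21316 - 186880 + 146*√1659716 - 2560*√414929) - 15102 = (21316 - 186880 + 146*(2*√414929) - 2560*√414929) - 15102 = (21316 - 186880 + 292*√414929 - 2560*√414929) - 15102 = (-165564 - 2268*√414929) - 15102 = -180666 - 2268*√414929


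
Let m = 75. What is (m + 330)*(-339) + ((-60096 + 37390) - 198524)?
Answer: -358525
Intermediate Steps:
(m + 330)*(-339) + ((-60096 + 37390) - 198524) = (75 + 330)*(-339) + ((-60096 + 37390) - 198524) = 405*(-339) + (-22706 - 198524) = -137295 - 221230 = -358525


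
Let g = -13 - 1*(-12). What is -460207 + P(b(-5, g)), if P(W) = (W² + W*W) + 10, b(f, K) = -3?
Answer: -460179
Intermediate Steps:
g = -1 (g = -13 + 12 = -1)
P(W) = 10 + 2*W² (P(W) = (W² + W²) + 10 = 2*W² + 10 = 10 + 2*W²)
-460207 + P(b(-5, g)) = -460207 + (10 + 2*(-3)²) = -460207 + (10 + 2*9) = -460207 + (10 + 18) = -460207 + 28 = -460179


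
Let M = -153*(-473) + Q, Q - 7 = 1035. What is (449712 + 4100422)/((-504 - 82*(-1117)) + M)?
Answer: 4550134/164501 ≈ 27.660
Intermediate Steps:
Q = 1042 (Q = 7 + 1035 = 1042)
M = 73411 (M = -153*(-473) + 1042 = 72369 + 1042 = 73411)
(449712 + 4100422)/((-504 - 82*(-1117)) + M) = (449712 + 4100422)/((-504 - 82*(-1117)) + 73411) = 4550134/((-504 + 91594) + 73411) = 4550134/(91090 + 73411) = 4550134/164501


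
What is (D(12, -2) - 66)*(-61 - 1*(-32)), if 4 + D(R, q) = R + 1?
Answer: 1653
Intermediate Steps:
D(R, q) = -3 + R (D(R, q) = -4 + (R + 1) = -4 + (1 + R) = -3 + R)
(D(12, -2) - 66)*(-61 - 1*(-32)) = ((-3 + 12) - 66)*(-61 - 1*(-32)) = (9 - 66)*(-61 + 32) = -57*(-29) = 1653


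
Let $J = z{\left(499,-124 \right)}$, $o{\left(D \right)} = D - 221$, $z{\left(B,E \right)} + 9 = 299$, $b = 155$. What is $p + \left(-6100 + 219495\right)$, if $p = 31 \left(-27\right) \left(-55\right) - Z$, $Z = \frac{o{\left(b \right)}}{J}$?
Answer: $\frac{37617383}{145} \approx 2.5943 \cdot 10^{5}$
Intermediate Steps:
$z{\left(B,E \right)} = 290$ ($z{\left(B,E \right)} = -9 + 299 = 290$)
$o{\left(D \right)} = -221 + D$ ($o{\left(D \right)} = D - 221 = -221 + D$)
$J = 290$
$Z = - \frac{33}{145}$ ($Z = \frac{-221 + 155}{290} = \left(-66\right) \frac{1}{290} = - \frac{33}{145} \approx -0.22759$)
$p = \frac{6675108}{145}$ ($p = 31 \left(-27\right) \left(-55\right) - - \frac{33}{145} = \left(-837\right) \left(-55\right) + \frac{33}{145} = 46035 + \frac{33}{145} = \frac{6675108}{145} \approx 46035.0$)
$p + \left(-6100 + 219495\right) = \frac{6675108}{145} + \left(-6100 + 219495\right) = \frac{6675108}{145} + 213395 = \frac{37617383}{145}$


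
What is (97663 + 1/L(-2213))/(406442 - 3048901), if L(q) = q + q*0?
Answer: -216128218/5847761767 ≈ -0.036959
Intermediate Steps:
L(q) = q (L(q) = q + 0 = q)
(97663 + 1/L(-2213))/(406442 - 3048901) = (97663 + 1/(-2213))/(406442 - 3048901) = (97663 - 1/2213)/(-2642459) = (216128218/2213)*(-1/2642459) = -216128218/5847761767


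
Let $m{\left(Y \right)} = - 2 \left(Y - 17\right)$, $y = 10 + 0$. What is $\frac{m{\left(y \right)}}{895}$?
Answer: $\frac{14}{895} \approx 0.015642$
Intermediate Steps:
$y = 10$
$m{\left(Y \right)} = 34 - 2 Y$ ($m{\left(Y \right)} = - 2 \left(Y - 17\right) = - 2 \left(-17 + Y\right) = 34 - 2 Y$)
$\frac{m{\left(y \right)}}{895} = \frac{34 - 20}{895} = \left(34 - 20\right) \frac{1}{895} = 14 \cdot \frac{1}{895} = \frac{14}{895}$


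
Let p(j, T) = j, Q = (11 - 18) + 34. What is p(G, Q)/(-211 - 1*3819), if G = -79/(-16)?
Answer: -79/64480 ≈ -0.0012252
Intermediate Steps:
G = 79/16 (G = -79*(-1/16) = 79/16 ≈ 4.9375)
Q = 27 (Q = -7 + 34 = 27)
p(G, Q)/(-211 - 1*3819) = 79/(16*(-211 - 1*3819)) = 79/(16*(-211 - 3819)) = (79/16)/(-4030) = (79/16)*(-1/4030) = -79/64480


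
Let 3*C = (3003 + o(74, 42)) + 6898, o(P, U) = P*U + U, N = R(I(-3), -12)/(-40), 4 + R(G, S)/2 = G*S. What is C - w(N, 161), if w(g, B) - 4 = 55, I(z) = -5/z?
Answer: 12874/3 ≈ 4291.3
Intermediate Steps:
R(G, S) = -8 + 2*G*S (R(G, S) = -8 + 2*(G*S) = -8 + 2*G*S)
N = 6/5 (N = (-8 + 2*(-5/(-3))*(-12))/(-40) = (-8 + 2*(-5*(-⅓))*(-12))*(-1/40) = (-8 + 2*(5/3)*(-12))*(-1/40) = (-8 - 40)*(-1/40) = -48*(-1/40) = 6/5 ≈ 1.2000)
o(P, U) = U + P*U
w(g, B) = 59 (w(g, B) = 4 + 55 = 59)
C = 13051/3 (C = ((3003 + 42*(1 + 74)) + 6898)/3 = ((3003 + 42*75) + 6898)/3 = ((3003 + 3150) + 6898)/3 = (6153 + 6898)/3 = (⅓)*13051 = 13051/3 ≈ 4350.3)
C - w(N, 161) = 13051/3 - 1*59 = 13051/3 - 59 = 12874/3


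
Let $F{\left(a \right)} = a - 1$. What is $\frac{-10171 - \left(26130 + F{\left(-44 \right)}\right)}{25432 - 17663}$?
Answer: $- \frac{36256}{7769} \approx -4.6668$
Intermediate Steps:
$F{\left(a \right)} = -1 + a$
$\frac{-10171 - \left(26130 + F{\left(-44 \right)}\right)}{25432 - 17663} = \frac{-10171 - 26085}{25432 - 17663} = \frac{-10171 - 26085}{7769} = \left(-10171 + \left(\left(45 - 9557\right) - 16573\right)\right) \frac{1}{7769} = \left(-10171 - 26085\right) \frac{1}{7769} = \left(-36256\right) \frac{1}{7769} = - \frac{36256}{7769}$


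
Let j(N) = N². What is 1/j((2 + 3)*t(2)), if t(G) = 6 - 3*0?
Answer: 1/900 ≈ 0.0011111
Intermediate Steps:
t(G) = 6 (t(G) = 6 + 0 = 6)
1/j((2 + 3)*t(2)) = 1/(((2 + 3)*6)²) = 1/((5*6)²) = 1/(30²) = 1/900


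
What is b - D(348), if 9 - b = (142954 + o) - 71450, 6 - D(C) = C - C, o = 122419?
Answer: -193920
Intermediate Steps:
D(C) = 6 (D(C) = 6 - (C - C) = 6 - 1*0 = 6 + 0 = 6)
b = -193914 (b = 9 - ((142954 + 122419) - 71450) = 9 - (265373 - 71450) = 9 - 1*193923 = 9 - 193923 = -193914)
b - D(348) = -193914 - 1*6 = -193914 - 6 = -193920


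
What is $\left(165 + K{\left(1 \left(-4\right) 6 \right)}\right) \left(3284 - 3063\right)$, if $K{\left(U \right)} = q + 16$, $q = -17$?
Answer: $36244$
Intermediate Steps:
$K{\left(U \right)} = -1$ ($K{\left(U \right)} = -17 + 16 = -1$)
$\left(165 + K{\left(1 \left(-4\right) 6 \right)}\right) \left(3284 - 3063\right) = \left(165 - 1\right) \left(3284 - 3063\right) = 164 \cdot 221 = 36244$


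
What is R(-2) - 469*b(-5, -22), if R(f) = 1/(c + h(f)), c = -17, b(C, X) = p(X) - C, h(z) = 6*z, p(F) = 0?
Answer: -68006/29 ≈ -2345.0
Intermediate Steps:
b(C, X) = -C (b(C, X) = 0 - C = -C)
R(f) = 1/(-17 + 6*f)
R(-2) - 469*b(-5, -22) = 1/(-17 + 6*(-2)) - (-469)*(-5) = 1/(-17 - 12) - 469*5 = 1/(-29) - 2345 = -1/29 - 2345 = -68006/29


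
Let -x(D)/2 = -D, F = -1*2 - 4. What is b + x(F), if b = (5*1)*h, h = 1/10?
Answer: -23/2 ≈ -11.500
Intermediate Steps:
h = 1/10 ≈ 0.10000
F = -6 (F = -2 - 4 = -6)
x(D) = 2*D (x(D) = -(-2)*D = 2*D)
b = 1/2 (b = (5*1)*(1/10) = 5*(1/10) = 1/2 ≈ 0.50000)
b + x(F) = 1/2 + 2*(-6) = 1/2 - 12 = -23/2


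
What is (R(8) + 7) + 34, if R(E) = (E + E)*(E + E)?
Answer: 297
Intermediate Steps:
R(E) = 4*E² (R(E) = (2*E)*(2*E) = 4*E²)
(R(8) + 7) + 34 = (4*8² + 7) + 34 = (4*64 + 7) + 34 = (256 + 7) + 34 = 263 + 34 = 297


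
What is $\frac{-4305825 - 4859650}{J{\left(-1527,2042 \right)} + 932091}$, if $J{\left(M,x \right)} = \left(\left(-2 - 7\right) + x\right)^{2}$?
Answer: $- \frac{1833095}{1013036} \approx -1.8095$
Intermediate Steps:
$J{\left(M,x \right)} = \left(-9 + x\right)^{2}$
$\frac{-4305825 - 4859650}{J{\left(-1527,2042 \right)} + 932091} = \frac{-4305825 - 4859650}{\left(-9 + 2042\right)^{2} + 932091} = - \frac{9165475}{2033^{2} + 932091} = - \frac{9165475}{4133089 + 932091} = - \frac{9165475}{5065180} = \left(-9165475\right) \frac{1}{5065180} = - \frac{1833095}{1013036}$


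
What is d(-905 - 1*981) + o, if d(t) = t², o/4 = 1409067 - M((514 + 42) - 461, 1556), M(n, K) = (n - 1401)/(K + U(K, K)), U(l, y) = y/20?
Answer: 75099799736/8169 ≈ 9.1933e+6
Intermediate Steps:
U(l, y) = y/20 (U(l, y) = y*(1/20) = y/20)
M(n, K) = 20*(-1401 + n)/(21*K) (M(n, K) = (n - 1401)/(K + K/20) = (-1401 + n)/((21*K/20)) = (-1401 + n)*(20/(21*K)) = 20*(-1401 + n)/(21*K))
o = 46042699412/8169 (o = 4*(1409067 - 20*(-1401 + ((514 + 42) - 461))/(21*1556)) = 4*(1409067 - 20*(-1401 + (556 - 461))/(21*1556)) = 4*(1409067 - 20*(-1401 + 95)/(21*1556)) = 4*(1409067 - 20*(-1306)/(21*1556)) = 4*(1409067 - 1*(-6530/8169)) = 4*(1409067 + 6530/8169) = 4*(11510674853/8169) = 46042699412/8169 ≈ 5.6363e+6)
d(-905 - 1*981) + o = (-905 - 1*981)² + 46042699412/8169 = (-905 - 981)² + 46042699412/8169 = (-1886)² + 46042699412/8169 = 3556996 + 46042699412/8169 = 75099799736/8169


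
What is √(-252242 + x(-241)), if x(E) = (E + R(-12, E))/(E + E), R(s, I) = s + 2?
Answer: I*√58601749426/482 ≈ 502.24*I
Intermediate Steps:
R(s, I) = 2 + s
x(E) = (-10 + E)/(2*E) (x(E) = (E + (2 - 12))/(E + E) = (E - 10)/((2*E)) = (-10 + E)*(1/(2*E)) = (-10 + E)/(2*E))
√(-252242 + x(-241)) = √(-252242 + (½)*(-10 - 241)/(-241)) = √(-252242 + (½)*(-1/241)*(-251)) = √(-252242 + 251/482) = √(-121580393/482) = I*√58601749426/482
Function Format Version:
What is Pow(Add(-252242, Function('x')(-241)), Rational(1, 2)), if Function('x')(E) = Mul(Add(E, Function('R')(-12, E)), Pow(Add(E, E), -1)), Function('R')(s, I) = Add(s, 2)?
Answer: Mul(Rational(1, 482), I, Pow(58601749426, Rational(1, 2))) ≈ Mul(502.24, I)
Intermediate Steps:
Function('R')(s, I) = Add(2, s)
Function('x')(E) = Mul(Rational(1, 2), Pow(E, -1), Add(-10, E)) (Function('x')(E) = Mul(Add(E, Add(2, -12)), Pow(Add(E, E), -1)) = Mul(Add(E, -10), Pow(Mul(2, E), -1)) = Mul(Add(-10, E), Mul(Rational(1, 2), Pow(E, -1))) = Mul(Rational(1, 2), Pow(E, -1), Add(-10, E)))
Pow(Add(-252242, Function('x')(-241)), Rational(1, 2)) = Pow(Add(-252242, Mul(Rational(1, 2), Pow(-241, -1), Add(-10, -241))), Rational(1, 2)) = Pow(Add(-252242, Mul(Rational(1, 2), Rational(-1, 241), -251)), Rational(1, 2)) = Pow(Add(-252242, Rational(251, 482)), Rational(1, 2)) = Pow(Rational(-121580393, 482), Rational(1, 2)) = Mul(Rational(1, 482), I, Pow(58601749426, Rational(1, 2)))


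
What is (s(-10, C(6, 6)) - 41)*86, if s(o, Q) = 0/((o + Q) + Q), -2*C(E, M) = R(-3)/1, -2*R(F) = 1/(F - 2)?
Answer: -3526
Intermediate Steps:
R(F) = -1/(2*(-2 + F)) (R(F) = -1/(2*(F - 2)) = -1/(2*(-2 + F)))
C(E, M) = -1/20 (C(E, M) = -(-1/(-4 + 2*(-3)))/(2*1) = -(-1/(-4 - 6))/2 = -(-1/(-10))/2 = -(-1*(-⅒))/2 = -1/20)
s(o, Q) = 0 (s(o, Q) = 0/((Q + o) + Q) = 0/(o + 2*Q) = 0)
(s(-10, C(6, 6)) - 41)*86 = (0 - 41)*86 = -41*86 = -3526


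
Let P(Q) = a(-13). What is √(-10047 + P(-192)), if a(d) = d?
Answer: 2*I*√2515 ≈ 100.3*I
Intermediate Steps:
P(Q) = -13
√(-10047 + P(-192)) = √(-10047 - 13) = √(-10060) = 2*I*√2515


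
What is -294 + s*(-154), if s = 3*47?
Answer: -22008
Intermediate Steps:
s = 141
-294 + s*(-154) = -294 + 141*(-154) = -294 - 21714 = -22008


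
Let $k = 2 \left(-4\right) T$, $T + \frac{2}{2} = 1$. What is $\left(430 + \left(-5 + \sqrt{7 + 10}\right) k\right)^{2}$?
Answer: $184900$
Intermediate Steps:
$T = 0$ ($T = -1 + 1 = 0$)
$k = 0$ ($k = 2 \left(-4\right) 0 = \left(-8\right) 0 = 0$)
$\left(430 + \left(-5 + \sqrt{7 + 10}\right) k\right)^{2} = \left(430 + \left(-5 + \sqrt{7 + 10}\right) 0\right)^{2} = \left(430 + \left(-5 + \sqrt{17}\right) 0\right)^{2} = \left(430 + 0\right)^{2} = 430^{2} = 184900$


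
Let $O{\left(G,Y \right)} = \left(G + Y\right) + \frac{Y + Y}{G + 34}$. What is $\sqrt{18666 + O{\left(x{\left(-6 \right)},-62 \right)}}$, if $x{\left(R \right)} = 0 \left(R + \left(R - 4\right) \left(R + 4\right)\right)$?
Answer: $\frac{3 \sqrt{597278}}{17} \approx 136.38$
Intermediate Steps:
$x{\left(R \right)} = 0$ ($x{\left(R \right)} = 0 \left(R + \left(-4 + R\right) \left(4 + R\right)\right) = 0$)
$O{\left(G,Y \right)} = G + Y + \frac{2 Y}{34 + G}$ ($O{\left(G,Y \right)} = \left(G + Y\right) + \frac{2 Y}{34 + G} = G + Y + \frac{2 Y}{34 + G}$)
$\sqrt{18666 + O{\left(x{\left(-6 \right)},-62 \right)}} = \sqrt{18666 + \frac{0^{2} + 34 \cdot 0 + 36 \left(-62\right) + 0 \left(-62\right)}{34 + 0}} = \sqrt{18666 + \frac{0 + 0 - 2232 + 0}{34}} = \sqrt{18666 + \frac{1}{34} \left(-2232\right)} = \sqrt{18666 - \frac{1116}{17}} = \sqrt{\frac{316206}{17}} = \frac{3 \sqrt{597278}}{17}$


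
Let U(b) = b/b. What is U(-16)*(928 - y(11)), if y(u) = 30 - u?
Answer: 909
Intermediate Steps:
U(b) = 1
U(-16)*(928 - y(11)) = 1*(928 - (30 - 1*11)) = 1*(928 - (30 - 11)) = 1*(928 - 1*19) = 1*(928 - 19) = 1*909 = 909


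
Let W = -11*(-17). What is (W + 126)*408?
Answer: 127704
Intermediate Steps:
W = 187
(W + 126)*408 = (187 + 126)*408 = 313*408 = 127704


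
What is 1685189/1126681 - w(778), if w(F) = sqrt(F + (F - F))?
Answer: 1685189/1126681 - sqrt(778) ≈ -26.397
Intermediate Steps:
w(F) = sqrt(F) (w(F) = sqrt(F + 0) = sqrt(F))
1685189/1126681 - w(778) = 1685189/1126681 - sqrt(778)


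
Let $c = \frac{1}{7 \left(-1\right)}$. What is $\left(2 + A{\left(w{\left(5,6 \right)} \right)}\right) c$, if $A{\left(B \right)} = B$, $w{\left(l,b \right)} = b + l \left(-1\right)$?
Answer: $- \frac{3}{7} \approx -0.42857$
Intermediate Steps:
$w{\left(l,b \right)} = b - l$
$c = - \frac{1}{7}$ ($c = \frac{1}{-7} = - \frac{1}{7} \approx -0.14286$)
$\left(2 + A{\left(w{\left(5,6 \right)} \right)}\right) c = \left(2 + \left(6 - 5\right)\right) \left(- \frac{1}{7}\right) = \left(2 + 1\right) \left(- \frac{1}{7}\right) = 3 \left(- \frac{1}{7}\right) = - \frac{3}{7}$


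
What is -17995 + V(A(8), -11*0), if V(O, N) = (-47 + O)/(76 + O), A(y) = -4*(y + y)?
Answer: -72017/4 ≈ -18004.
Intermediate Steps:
A(y) = -8*y
V(O, N) = (-47 + O)/(76 + O)
-17995 + V(A(8), -11*0) = -17995 + (-47 - 8*8)/(76 - 8*8) = -17995 + (-47 - 64)/(76 - 64) = -17995 - 111/12 = -17995 + (1/12)*(-111) = -17995 - 37/4 = -72017/4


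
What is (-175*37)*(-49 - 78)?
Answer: 822325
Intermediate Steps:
(-175*37)*(-49 - 78) = -6475*(-127) = 822325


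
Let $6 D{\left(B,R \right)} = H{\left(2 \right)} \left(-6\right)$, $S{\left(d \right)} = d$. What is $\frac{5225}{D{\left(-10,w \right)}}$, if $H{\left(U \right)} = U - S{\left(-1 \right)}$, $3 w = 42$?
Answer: $- \frac{5225}{3} \approx -1741.7$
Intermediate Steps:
$w = 14$ ($w = \frac{1}{3} \cdot 42 = 14$)
$H{\left(U \right)} = 1 + U$ ($H{\left(U \right)} = U - -1 = U + 1 = 1 + U$)
$D{\left(B,R \right)} = -3$ ($D{\left(B,R \right)} = \frac{\left(1 + 2\right) \left(-6\right)}{6} = \frac{3 \left(-6\right)}{6} = \frac{1}{6} \left(-18\right) = -3$)
$\frac{5225}{D{\left(-10,w \right)}} = \frac{5225}{-3} = 5225 \left(- \frac{1}{3}\right) = - \frac{5225}{3}$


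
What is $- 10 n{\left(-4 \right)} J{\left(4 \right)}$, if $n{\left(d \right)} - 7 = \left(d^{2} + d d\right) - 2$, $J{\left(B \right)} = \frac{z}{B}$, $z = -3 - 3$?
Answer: $555$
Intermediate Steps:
$z = -6$ ($z = -3 - 3 = -6$)
$J{\left(B \right)} = - \frac{6}{B}$
$n{\left(d \right)} = 5 + 2 d^{2}$ ($n{\left(d \right)} = 7 - \left(2 - d^{2} - d d\right) = 7 + \left(\left(d^{2} + d^{2}\right) - 2\right) = 7 + \left(2 d^{2} - 2\right) = 7 + \left(-2 + 2 d^{2}\right) = 5 + 2 d^{2}$)
$- 10 n{\left(-4 \right)} J{\left(4 \right)} = - 10 \left(5 + 2 \left(-4\right)^{2}\right) \left(- \frac{6}{4}\right) = - 10 \left(5 + 2 \cdot 16\right) \left(\left(-6\right) \frac{1}{4}\right) = - 10 \left(5 + 32\right) \left(- \frac{3}{2}\right) = \left(-10\right) 37 \left(- \frac{3}{2}\right) = \left(-370\right) \left(- \frac{3}{2}\right) = 555$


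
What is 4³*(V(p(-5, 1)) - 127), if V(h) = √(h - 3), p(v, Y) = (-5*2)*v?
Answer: -8128 + 64*√47 ≈ -7689.2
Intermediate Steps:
p(v, Y) = -10*v
V(h) = √(-3 + h)
4³*(V(p(-5, 1)) - 127) = 4³*(√(-3 - 10*(-5)) - 127) = 64*(√(-3 + 50) - 127) = 64*(√47 - 127) = 64*(-127 + √47) = -8128 + 64*√47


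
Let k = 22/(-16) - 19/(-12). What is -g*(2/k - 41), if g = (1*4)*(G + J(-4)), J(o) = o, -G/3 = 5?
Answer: -11932/5 ≈ -2386.4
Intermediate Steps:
G = -15 (G = -3*5 = -15)
g = -76 (g = (1*4)*(-15 - 4) = 4*(-19) = -76)
k = 5/24 (k = 22*(-1/16) - 19*(-1/12) = -11/8 + 19/12 = 5/24 ≈ 0.20833)
-g*(2/k - 41) = -(-76)*(2/(5/24) - 41) = -(-76)*(2*(24/5) - 41) = -(-76)*(48/5 - 41) = -(-76)*(-157)/5 = -1*11932/5 = -11932/5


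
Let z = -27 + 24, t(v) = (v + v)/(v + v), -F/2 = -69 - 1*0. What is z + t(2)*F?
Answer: 135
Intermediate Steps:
F = 138 (F = -2*(-69 - 1*0) = -2*(-69 + 0) = -2*(-69) = 138)
t(v) = 1 (t(v) = (2*v)/((2*v)) = (2*v)*(1/(2*v)) = 1)
z = -3
z + t(2)*F = -3 + 1*138 = -3 + 138 = 135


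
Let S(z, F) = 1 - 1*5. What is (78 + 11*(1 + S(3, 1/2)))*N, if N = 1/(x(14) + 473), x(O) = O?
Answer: 45/487 ≈ 0.092402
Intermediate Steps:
S(z, F) = -4 (S(z, F) = 1 - 5 = -4)
N = 1/487 (N = 1/(14 + 473) = 1/487 ≈ 0.0020534)
(78 + 11*(1 + S(3, 1/2)))*N = (78 + 11*(1 - 4))*(1/487) = (78 + 11*(-3))*(1/487) = (78 - 33)*(1/487) = 45*(1/487) = 45/487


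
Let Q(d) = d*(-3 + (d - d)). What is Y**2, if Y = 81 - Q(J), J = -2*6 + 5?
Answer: 3600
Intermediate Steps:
J = -7 (J = -12 + 5 = -7)
Q(d) = -3*d (Q(d) = d*(-3 + 0) = d*(-3) = -3*d)
Y = 60 (Y = 81 - (-3)*(-7) = 81 - 1*21 = 81 - 21 = 60)
Y**2 = 60**2 = 3600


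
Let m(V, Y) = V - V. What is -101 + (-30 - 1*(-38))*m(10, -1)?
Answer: -101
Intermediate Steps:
m(V, Y) = 0
-101 + (-30 - 1*(-38))*m(10, -1) = -101 + (-30 - 1*(-38))*0 = -101 + (-30 + 38)*0 = -101 + 8*0 = -101 + 0 = -101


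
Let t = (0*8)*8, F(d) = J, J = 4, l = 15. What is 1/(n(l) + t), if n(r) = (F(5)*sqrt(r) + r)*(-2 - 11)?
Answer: 1/13 - 4*sqrt(15)/195 ≈ -0.0025227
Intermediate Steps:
F(d) = 4
t = 0 (t = 0*8 = 0)
n(r) = -52*sqrt(r) - 13*r (n(r) = (4*sqrt(r) + r)*(-2 - 11) = (r + 4*sqrt(r))*(-13) = -52*sqrt(r) - 13*r)
1/(n(l) + t) = 1/((-52*sqrt(15) - 13*15) + 0) = 1/((-52*sqrt(15) - 195) + 0) = 1/((-195 - 52*sqrt(15)) + 0) = 1/(-195 - 52*sqrt(15))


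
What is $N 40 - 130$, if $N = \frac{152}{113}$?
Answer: $- \frac{8610}{113} \approx -76.195$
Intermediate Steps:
$N = \frac{152}{113}$ ($N = 152 \cdot \frac{1}{113} = \frac{152}{113} \approx 1.3451$)
$N 40 - 130 = \frac{152}{113} \cdot 40 - 130 = \frac{6080}{113} - 130 = - \frac{8610}{113}$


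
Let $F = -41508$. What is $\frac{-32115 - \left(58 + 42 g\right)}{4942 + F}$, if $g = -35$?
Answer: $\frac{30703}{36566} \approx 0.83966$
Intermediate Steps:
$\frac{-32115 - \left(58 + 42 g\right)}{4942 + F} = \frac{-32115 - -1412}{4942 - 41508} = \frac{-32115 + \left(1470 - 58\right)}{-36566} = \left(-32115 + 1412\right) \left(- \frac{1}{36566}\right) = \left(-30703\right) \left(- \frac{1}{36566}\right) = \frac{30703}{36566}$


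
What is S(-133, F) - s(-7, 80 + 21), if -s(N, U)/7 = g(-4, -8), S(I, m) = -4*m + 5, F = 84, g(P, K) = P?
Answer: -359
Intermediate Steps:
S(I, m) = 5 - 4*m
s(N, U) = 28 (s(N, U) = -7*(-4) = 28)
S(-133, F) - s(-7, 80 + 21) = (5 - 4*84) - 1*28 = (5 - 336) - 28 = -331 - 28 = -359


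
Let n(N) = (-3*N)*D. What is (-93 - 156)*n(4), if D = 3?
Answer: 8964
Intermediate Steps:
n(N) = -9*N (n(N) = -3*N*3 = -9*N)
(-93 - 156)*n(4) = (-93 - 156)*(-9*4) = -249*(-36) = 8964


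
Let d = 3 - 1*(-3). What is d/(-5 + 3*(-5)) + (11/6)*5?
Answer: 133/15 ≈ 8.8667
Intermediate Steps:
d = 6 (d = 3 + 3 = 6)
d/(-5 + 3*(-5)) + (11/6)*5 = 6/(-5 + 3*(-5)) + (11/6)*5 = 6/(-5 - 15) + (11*(1/6))*5 = 6/(-20) + (11/6)*5 = 6*(-1/20) + 55/6 = -3/10 + 55/6 = 133/15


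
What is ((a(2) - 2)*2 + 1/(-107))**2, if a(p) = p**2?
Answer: 182329/11449 ≈ 15.925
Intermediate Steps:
((a(2) - 2)*2 + 1/(-107))**2 = ((2**2 - 2)*2 + 1/(-107))**2 = ((4 - 2)*2 - 1/107)**2 = (2*2 - 1/107)**2 = (4 - 1/107)**2 = (427/107)**2 = 182329/11449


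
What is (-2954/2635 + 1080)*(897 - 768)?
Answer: 366727134/2635 ≈ 1.3918e+5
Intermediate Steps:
(-2954/2635 + 1080)*(897 - 768) = (-2954*1/2635 + 1080)*129 = (-2954/2635 + 1080)*129 = (2842846/2635)*129 = 366727134/2635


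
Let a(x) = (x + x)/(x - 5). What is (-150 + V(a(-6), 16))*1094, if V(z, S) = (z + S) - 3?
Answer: -1635530/11 ≈ -1.4868e+5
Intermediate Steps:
a(x) = 2*x/(-5 + x) (a(x) = (2*x)/(-5 + x) = 2*x/(-5 + x))
V(z, S) = -3 + S + z (V(z, S) = (S + z) - 3 = -3 + S + z)
(-150 + V(a(-6), 16))*1094 = (-150 + (-3 + 16 + 2*(-6)/(-5 - 6)))*1094 = (-150 + (-3 + 16 + 2*(-6)/(-11)))*1094 = (-150 + (-3 + 16 + 2*(-6)*(-1/11)))*1094 = (-150 + (-3 + 16 + 12/11))*1094 = (-150 + 155/11)*1094 = -1495/11*1094 = -1635530/11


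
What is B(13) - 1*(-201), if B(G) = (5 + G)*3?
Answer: 255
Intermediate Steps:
B(G) = 15 + 3*G
B(13) - 1*(-201) = (15 + 3*13) - 1*(-201) = (15 + 39) + 201 = 54 + 201 = 255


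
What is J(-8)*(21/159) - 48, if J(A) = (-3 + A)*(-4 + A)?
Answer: -1620/53 ≈ -30.566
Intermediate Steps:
J(A) = (-4 + A)*(-3 + A)
J(-8)*(21/159) - 48 = (12 + (-8)**2 - 7*(-8))*(21/159) - 48 = (12 + 64 + 56)*(21*(1/159)) - 48 = 132*(7/53) - 48 = 924/53 - 48 = -1620/53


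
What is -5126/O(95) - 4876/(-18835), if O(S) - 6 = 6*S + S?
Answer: -8479674/1148935 ≈ -7.3805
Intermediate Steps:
O(S) = 6 + 7*S (O(S) = 6 + (6*S + S) = 6 + 7*S)
-5126/O(95) - 4876/(-18835) = -5126/(6 + 7*95) - 4876/(-18835) = -5126/(6 + 665) - 4876*(-1/18835) = -5126/671 + 4876/18835 = -5126*1/671 + 4876/18835 = -466/61 + 4876/18835 = -8479674/1148935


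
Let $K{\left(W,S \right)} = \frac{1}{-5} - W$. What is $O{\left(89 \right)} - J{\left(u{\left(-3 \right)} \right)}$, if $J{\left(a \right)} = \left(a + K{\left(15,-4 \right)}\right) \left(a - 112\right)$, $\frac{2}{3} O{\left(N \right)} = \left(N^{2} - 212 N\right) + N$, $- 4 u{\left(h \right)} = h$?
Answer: $- \frac{286313}{16} \approx -17895.0$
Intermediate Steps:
$u{\left(h \right)} = - \frac{h}{4}$
$K{\left(W,S \right)} = - \frac{1}{5} - W$
$O{\left(N \right)} = - \frac{633 N}{2} + \frac{3 N^{2}}{2}$ ($O{\left(N \right)} = \frac{3 \left(\left(N^{2} - 212 N\right) + N\right)}{2} = \frac{3 \left(N^{2} - 211 N\right)}{2} = - \frac{633 N}{2} + \frac{3 N^{2}}{2}$)
$J{\left(a \right)} = \left(-112 + a\right) \left(- \frac{76}{5} + a\right)$ ($J{\left(a \right)} = \left(a - \frac{76}{5}\right) \left(a - 112\right) = \left(a - \frac{76}{5}\right) \left(-112 + a\right) = \left(- \frac{76}{5} + a\right) \left(-112 + a\right) = \left(-112 + a\right) \left(- \frac{76}{5} + a\right)$)
$O{\left(89 \right)} - J{\left(u{\left(-3 \right)} \right)} = \frac{3}{2} \cdot 89 \left(-211 + 89\right) - \left(\frac{8512}{5} + \left(\left(- \frac{1}{4}\right) \left(-3\right)\right)^{2} - \frac{636 \left(\left(- \frac{1}{4}\right) \left(-3\right)\right)}{5}\right) = \frac{3}{2} \cdot 89 \left(-122\right) - \left(\frac{8512}{5} + \left(\frac{3}{4}\right)^{2} - \frac{477}{5}\right) = -16287 - \left(\frac{8512}{5} + \frac{9}{16} - \frac{477}{5}\right) = -16287 - \frac{25721}{16} = - \frac{286313}{16}$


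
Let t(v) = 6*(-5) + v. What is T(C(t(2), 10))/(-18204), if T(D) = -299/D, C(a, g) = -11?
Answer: -299/200244 ≈ -0.0014932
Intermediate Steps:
t(v) = -30 + v
T(C(t(2), 10))/(-18204) = -299/(-11)/(-18204) = -299*(-1/11)*(-1/18204) = (299/11)*(-1/18204) = -299/200244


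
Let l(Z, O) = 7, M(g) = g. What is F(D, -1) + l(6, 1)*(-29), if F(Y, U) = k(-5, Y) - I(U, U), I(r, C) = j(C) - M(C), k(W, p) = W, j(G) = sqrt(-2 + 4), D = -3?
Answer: -209 - sqrt(2) ≈ -210.41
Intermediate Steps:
j(G) = sqrt(2)
I(r, C) = sqrt(2) - C
F(Y, U) = -5 + U - sqrt(2) (F(Y, U) = -5 - (sqrt(2) - U) = -5 + (U - sqrt(2)) = -5 + U - sqrt(2))
F(D, -1) + l(6, 1)*(-29) = (-5 - 1 - sqrt(2)) + 7*(-29) = (-6 - sqrt(2)) - 203 = -209 - sqrt(2)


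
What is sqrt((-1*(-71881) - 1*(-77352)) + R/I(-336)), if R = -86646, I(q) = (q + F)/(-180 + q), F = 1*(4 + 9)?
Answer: sqrt(1128214129)/323 ≈ 103.99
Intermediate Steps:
F = 13 (F = 1*13 = 13)
I(q) = (13 + q)/(-180 + q) (I(q) = (q + 13)/(-180 + q) = (13 + q)/(-180 + q))
sqrt((-1*(-71881) - 1*(-77352)) + R/I(-336)) = sqrt((-1*(-71881) - 1*(-77352)) - 86646*(-180 - 336)/(13 - 336)) = sqrt((71881 + 77352) - 86646/(-323/(-516))) = sqrt(149233 - 86646/((-1/516*(-323)))) = sqrt(149233 - 86646/323/516) = sqrt(149233 - 86646*516/323) = sqrt(149233 - 44709336/323) = sqrt(3492923/323) = sqrt(1128214129)/323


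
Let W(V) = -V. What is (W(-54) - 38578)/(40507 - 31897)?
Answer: -19262/4305 ≈ -4.4743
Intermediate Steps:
(W(-54) - 38578)/(40507 - 31897) = (-1*(-54) - 38578)/(40507 - 31897) = (54 - 38578)/8610 = -38524*1/8610 = -19262/4305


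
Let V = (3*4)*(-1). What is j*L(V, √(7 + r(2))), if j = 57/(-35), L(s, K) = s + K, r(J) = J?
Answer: 513/35 ≈ 14.657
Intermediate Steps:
V = -12 (V = 12*(-1) = -12)
L(s, K) = K + s
j = -57/35 (j = 57*(-1/35) = -57/35 ≈ -1.6286)
j*L(V, √(7 + r(2))) = -57*(√(7 + 2) - 12)/35 = -57*(√9 - 12)/35 = -57*(3 - 12)/35 = -57/35*(-9) = 513/35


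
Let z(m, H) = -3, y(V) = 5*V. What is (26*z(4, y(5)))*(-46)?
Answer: 3588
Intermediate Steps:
(26*z(4, y(5)))*(-46) = (26*(-3))*(-46) = -78*(-46) = 3588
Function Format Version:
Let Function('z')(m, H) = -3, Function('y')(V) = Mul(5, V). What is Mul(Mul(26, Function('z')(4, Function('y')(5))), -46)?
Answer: 3588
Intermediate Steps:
Mul(Mul(26, Function('z')(4, Function('y')(5))), -46) = Mul(Mul(26, -3), -46) = Mul(-78, -46) = 3588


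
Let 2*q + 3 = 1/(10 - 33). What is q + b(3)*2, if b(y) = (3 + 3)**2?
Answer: 1621/23 ≈ 70.478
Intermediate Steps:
b(y) = 36 (b(y) = 6**2 = 36)
q = -35/23 (q = -3/2 + 1/(2*(10 - 33)) = -3/2 + (1/2)/(-23) = -3/2 + (1/2)*(-1/23) = -3/2 - 1/46 = -35/23 ≈ -1.5217)
q + b(3)*2 = -35/23 + 36*2 = -35/23 + 72 = 1621/23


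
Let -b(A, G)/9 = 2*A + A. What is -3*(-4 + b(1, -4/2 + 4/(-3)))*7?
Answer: 651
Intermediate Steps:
b(A, G) = -27*A (b(A, G) = -9*(2*A + A) = -27*A)
-3*(-4 + b(1, -4/2 + 4/(-3)))*7 = -3*(-4 - 27*1)*7 = -3*(-4 - 27)*7 = -3*(-31)*7 = 93*7 = 651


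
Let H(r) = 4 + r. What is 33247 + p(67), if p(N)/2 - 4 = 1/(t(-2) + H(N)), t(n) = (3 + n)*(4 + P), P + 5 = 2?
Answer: 1197181/36 ≈ 33255.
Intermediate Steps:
P = -3 (P = -5 + 2 = -3)
t(n) = 3 + n (t(n) = (3 + n)*(4 - 3) = (3 + n)*1 = 3 + n)
p(N) = 8 + 2/(5 + N) (p(N) = 8 + 2/((3 - 2) + (4 + N)) = 8 + 2/(1 + (4 + N)) = 8 + 2/(5 + N))
33247 + p(67) = 33247 + 2*(21 + 4*67)/(5 + 67) = 33247 + 2*(21 + 268)/72 = 33247 + 2*(1/72)*289 = 33247 + 289/36 = 1197181/36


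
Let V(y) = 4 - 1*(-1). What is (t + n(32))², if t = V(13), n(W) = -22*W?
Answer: 488601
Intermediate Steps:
V(y) = 5 (V(y) = 4 + 1 = 5)
t = 5
(t + n(32))² = (5 - 22*32)² = (5 - 704)² = (-699)² = 488601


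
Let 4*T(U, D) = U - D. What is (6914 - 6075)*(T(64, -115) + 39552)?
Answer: 132886693/4 ≈ 3.3222e+7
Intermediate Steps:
T(U, D) = -D/4 + U/4 (T(U, D) = (U - D)/4 = -D/4 + U/4)
(6914 - 6075)*(T(64, -115) + 39552) = (6914 - 6075)*((-¼*(-115) + (¼)*64) + 39552) = 839*((115/4 + 16) + 39552) = 839*(179/4 + 39552) = 839*(158387/4) = 132886693/4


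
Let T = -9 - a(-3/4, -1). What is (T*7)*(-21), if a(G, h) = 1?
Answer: 1470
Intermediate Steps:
T = -10 (T = -9 - 1*1 = -9 - 1 = -10)
(T*7)*(-21) = -10*7*(-21) = -70*(-21) = 1470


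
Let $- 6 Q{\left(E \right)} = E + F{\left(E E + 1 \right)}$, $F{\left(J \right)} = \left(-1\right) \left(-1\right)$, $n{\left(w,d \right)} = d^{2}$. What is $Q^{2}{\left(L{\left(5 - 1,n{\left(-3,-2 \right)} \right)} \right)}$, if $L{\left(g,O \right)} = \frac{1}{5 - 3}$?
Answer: $\frac{1}{16} \approx 0.0625$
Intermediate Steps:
$L{\left(g,O \right)} = \frac{1}{2}$
$F{\left(J \right)} = 1$
$Q{\left(E \right)} = - \frac{1}{6} - \frac{E}{6}$ ($Q{\left(E \right)} = - \frac{E + 1}{6} = - \frac{1 + E}{6} = - \frac{1}{6} - \frac{E}{6}$)
$Q^{2}{\left(L{\left(5 - 1,n{\left(-3,-2 \right)} \right)} \right)} = \left(- \frac{1}{6} - \frac{1}{12}\right)^{2} = \left(- \frac{1}{4}\right)^{2} = \frac{1}{16}$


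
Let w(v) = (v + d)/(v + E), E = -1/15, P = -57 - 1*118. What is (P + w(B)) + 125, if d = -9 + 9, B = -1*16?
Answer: -11810/241 ≈ -49.004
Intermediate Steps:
P = -175 (P = -57 - 118 = -175)
B = -16
d = 0
E = -1/15 (E = -1*1/15 = -1/15 ≈ -0.066667)
w(v) = v/(-1/15 + v) (w(v) = (v + 0)/(v - 1/15) = v/(-1/15 + v))
(P + w(B)) + 125 = (-175 + 15*(-16)/(-1 + 15*(-16))) + 125 = (-175 + 15*(-16)/(-1 - 240)) + 125 = (-175 + 15*(-16)/(-241)) + 125 = (-175 + 15*(-16)*(-1/241)) + 125 = (-175 + 240/241) + 125 = -41935/241 + 125 = -11810/241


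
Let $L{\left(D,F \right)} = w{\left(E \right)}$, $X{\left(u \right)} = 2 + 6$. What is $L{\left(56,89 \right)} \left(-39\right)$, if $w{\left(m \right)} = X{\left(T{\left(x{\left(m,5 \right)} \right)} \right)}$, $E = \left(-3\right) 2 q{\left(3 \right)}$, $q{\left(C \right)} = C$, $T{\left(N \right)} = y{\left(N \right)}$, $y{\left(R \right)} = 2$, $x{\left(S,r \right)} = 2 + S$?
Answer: $-312$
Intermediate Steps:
$T{\left(N \right)} = 2$
$X{\left(u \right)} = 8$
$E = -18$ ($E = \left(-3\right) 2 \cdot 3 = \left(-6\right) 3 = -18$)
$w{\left(m \right)} = 8$
$L{\left(D,F \right)} = 8$
$L{\left(56,89 \right)} \left(-39\right) = 8 \left(-39\right) = -312$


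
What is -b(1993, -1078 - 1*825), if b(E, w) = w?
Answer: 1903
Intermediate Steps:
-b(1993, -1078 - 1*825) = -(-1078 - 1*825) = -(-1078 - 825) = -1*(-1903) = 1903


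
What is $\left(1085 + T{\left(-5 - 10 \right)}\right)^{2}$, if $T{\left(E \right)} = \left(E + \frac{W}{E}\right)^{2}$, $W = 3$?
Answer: $\frac{1082475801}{625} \approx 1.732 \cdot 10^{6}$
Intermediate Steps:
$T{\left(E \right)} = \left(E + \frac{3}{E}\right)^{2}$
$\left(1085 + T{\left(-5 - 10 \right)}\right)^{2} = \left(1085 + \frac{\left(3 + \left(-5 - 10\right)^{2}\right)^{2}}{\left(-5 - 10\right)^{2}}\right)^{2} = \left(1085 + \frac{\left(3 + \left(-15\right)^{2}\right)^{2}}{225}\right)^{2} = \left(1085 + \frac{\left(3 + 225\right)^{2}}{225}\right)^{2} = \left(1085 + \frac{228^{2}}{225}\right)^{2} = \left(1085 + \frac{1}{225} \cdot 51984\right)^{2} = \left(1085 + \frac{5776}{25}\right)^{2} = \left(\frac{32901}{25}\right)^{2} = \frac{1082475801}{625}$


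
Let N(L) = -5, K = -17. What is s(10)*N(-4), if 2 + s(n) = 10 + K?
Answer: 45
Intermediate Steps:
s(n) = -9 (s(n) = -2 + (10 - 17) = -2 - 7 = -9)
s(10)*N(-4) = -9*(-5) = 45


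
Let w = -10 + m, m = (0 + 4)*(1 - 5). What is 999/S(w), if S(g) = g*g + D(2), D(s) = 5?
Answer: 333/227 ≈ 1.4670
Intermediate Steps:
m = -16 (m = 4*(-4) = -16)
w = -26 (w = -10 - 16 = -26)
S(g) = 5 + g² (S(g) = g*g + 5 = g² + 5 = 5 + g²)
999/S(w) = 999/(5 + (-26)²) = 999/(5 + 676) = 999/681 = 999*(1/681) = 333/227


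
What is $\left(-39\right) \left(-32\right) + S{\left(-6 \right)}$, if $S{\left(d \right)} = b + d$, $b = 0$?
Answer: $1242$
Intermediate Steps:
$S{\left(d \right)} = d$ ($S{\left(d \right)} = 0 + d = d$)
$\left(-39\right) \left(-32\right) + S{\left(-6 \right)} = \left(-39\right) \left(-32\right) - 6 = 1248 - 6 = 1242$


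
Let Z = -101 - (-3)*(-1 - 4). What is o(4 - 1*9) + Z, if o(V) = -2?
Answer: -118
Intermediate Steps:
Z = -116 (Z = -101 - (-3)*(-5) = -101 - 1*15 = -101 - 15 = -116)
o(4 - 1*9) + Z = -2 - 116 = -118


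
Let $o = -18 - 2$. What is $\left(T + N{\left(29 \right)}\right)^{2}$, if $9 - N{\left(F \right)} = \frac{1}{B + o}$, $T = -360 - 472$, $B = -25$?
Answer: $\frac{1371517156}{2025} \approx 6.7729 \cdot 10^{5}$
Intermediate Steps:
$T = -832$
$o = -20$
$N{\left(F \right)} = \frac{406}{45}$ ($N{\left(F \right)} = 9 - \frac{1}{-25 - 20} = 9 - \frac{1}{-45} = 9 - - \frac{1}{45} = 9 + \frac{1}{45} = \frac{406}{45}$)
$\left(T + N{\left(29 \right)}\right)^{2} = \left(-832 + \frac{406}{45}\right)^{2} = \left(- \frac{37034}{45}\right)^{2} = \frac{1371517156}{2025}$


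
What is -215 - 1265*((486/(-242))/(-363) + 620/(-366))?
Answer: 467878810/243573 ≈ 1920.9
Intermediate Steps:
-215 - 1265*((486/(-242))/(-363) + 620/(-366)) = -215 - 1265*((486*(-1/242))*(-1/363) + 620*(-1/366)) = -215 - 1265*(-243/121*(-1/363) - 310/183) = -215 - 1265*(81/14641 - 310/183) = -215 - 1265*(-4523887/2679303) = -215 + 520247005/243573 = 467878810/243573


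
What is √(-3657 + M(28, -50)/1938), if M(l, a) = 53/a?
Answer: I*√343378089057/9690 ≈ 60.473*I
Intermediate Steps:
√(-3657 + M(28, -50)/1938) = √(-3657 + (53/(-50))/1938) = √(-3657 + (53*(-1/50))*(1/1938)) = √(-3657 - 53/50*1/1938) = √(-3657 - 53/96900) = √(-354363353/96900) = I*√343378089057/9690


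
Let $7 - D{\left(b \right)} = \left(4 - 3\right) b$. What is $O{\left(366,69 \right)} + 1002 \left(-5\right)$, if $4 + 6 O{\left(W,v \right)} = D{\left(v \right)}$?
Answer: $-5021$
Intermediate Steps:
$D{\left(b \right)} = 7 - b$ ($D{\left(b \right)} = 7 - \left(4 - 3\right) b = 7 - 1 b = 7 - b$)
$O{\left(W,v \right)} = \frac{1}{2} - \frac{v}{6}$ ($O{\left(W,v \right)} = - \frac{2}{3} + \frac{7 - v}{6} = - \frac{2}{3} - \left(- \frac{7}{6} + \frac{v}{6}\right) = \frac{1}{2} - \frac{v}{6}$)
$O{\left(366,69 \right)} + 1002 \left(-5\right) = \left(\frac{1}{2} - \frac{23}{2}\right) + 1002 \left(-5\right) = \left(\frac{1}{2} - \frac{23}{2}\right) - 5010 = -11 - 5010 = -5021$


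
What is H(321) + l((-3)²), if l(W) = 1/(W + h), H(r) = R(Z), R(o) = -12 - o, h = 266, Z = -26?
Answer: 3851/275 ≈ 14.004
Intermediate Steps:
H(r) = 14 (H(r) = -12 - 1*(-26) = -12 + 26 = 14)
l(W) = 1/(266 + W) (l(W) = 1/(W + 266) = 1/(266 + W))
H(321) + l((-3)²) = 14 + 1/(266 + (-3)²) = 14 + 1/(266 + 9) = 14 + 1/275 = 3851/275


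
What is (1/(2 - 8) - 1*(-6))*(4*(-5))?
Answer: -350/3 ≈ -116.67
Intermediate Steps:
(1/(2 - 8) - 1*(-6))*(4*(-5)) = (1/(-6) + 6)*(-20) = (-⅙ + 6)*(-20) = (35/6)*(-20) = -350/3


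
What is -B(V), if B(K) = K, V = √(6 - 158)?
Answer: -2*I*√38 ≈ -12.329*I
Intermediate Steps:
V = 2*I*√38 (V = √(-152) = 2*I*√38 ≈ 12.329*I)
-B(V) = -2*I*√38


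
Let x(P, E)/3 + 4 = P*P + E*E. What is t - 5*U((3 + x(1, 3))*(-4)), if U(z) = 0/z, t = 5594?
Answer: 5594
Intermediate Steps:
x(P, E) = -12 + 3*E**2 + 3*P**2 (x(P, E) = -12 + 3*(P*P + E*E) = -12 + 3*(P**2 + E**2) = -12 + 3*(E**2 + P**2) = -12 + (3*E**2 + 3*P**2) = -12 + 3*E**2 + 3*P**2)
U(z) = 0
t - 5*U((3 + x(1, 3))*(-4)) = 5594 - 5*0 = 5594 - 1*0 = 5594 + 0 = 5594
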